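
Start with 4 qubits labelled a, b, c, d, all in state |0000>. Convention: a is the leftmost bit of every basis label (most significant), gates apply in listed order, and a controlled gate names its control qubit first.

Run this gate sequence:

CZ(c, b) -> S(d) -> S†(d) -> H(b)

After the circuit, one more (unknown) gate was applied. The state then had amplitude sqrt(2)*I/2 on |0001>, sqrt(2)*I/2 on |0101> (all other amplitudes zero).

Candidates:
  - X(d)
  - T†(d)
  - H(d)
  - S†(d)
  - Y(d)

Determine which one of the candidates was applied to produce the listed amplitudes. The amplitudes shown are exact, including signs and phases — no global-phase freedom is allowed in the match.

The applied gate was Y(d). Key observation: the block from step 2 through step 3 cancels to the identity and can be dropped.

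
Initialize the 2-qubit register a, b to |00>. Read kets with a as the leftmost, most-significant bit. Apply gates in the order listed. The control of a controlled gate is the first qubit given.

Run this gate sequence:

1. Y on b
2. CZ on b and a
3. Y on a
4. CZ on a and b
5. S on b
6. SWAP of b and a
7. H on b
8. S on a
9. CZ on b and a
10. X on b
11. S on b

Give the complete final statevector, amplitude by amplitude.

After the circuit, the state carries amplitude 0 on |00>, 0 on |01>, -sqrt(2)/2 on |10>, -sqrt(2)*I/2 on |11>.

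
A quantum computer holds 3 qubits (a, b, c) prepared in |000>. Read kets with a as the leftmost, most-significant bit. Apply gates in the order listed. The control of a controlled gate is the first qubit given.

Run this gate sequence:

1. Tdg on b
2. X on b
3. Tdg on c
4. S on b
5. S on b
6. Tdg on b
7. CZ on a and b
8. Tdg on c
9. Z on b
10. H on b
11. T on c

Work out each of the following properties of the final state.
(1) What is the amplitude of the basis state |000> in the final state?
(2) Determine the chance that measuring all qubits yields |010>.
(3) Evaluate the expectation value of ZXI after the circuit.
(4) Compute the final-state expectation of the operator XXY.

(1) |000> carries amplitude -sqrt(2)*exp(3*I*pi/4)/2 in the final state.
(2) The probability of measuring |010> is 1/2.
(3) The observable ZXI averages to -1.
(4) The expectation value of XXY is 0.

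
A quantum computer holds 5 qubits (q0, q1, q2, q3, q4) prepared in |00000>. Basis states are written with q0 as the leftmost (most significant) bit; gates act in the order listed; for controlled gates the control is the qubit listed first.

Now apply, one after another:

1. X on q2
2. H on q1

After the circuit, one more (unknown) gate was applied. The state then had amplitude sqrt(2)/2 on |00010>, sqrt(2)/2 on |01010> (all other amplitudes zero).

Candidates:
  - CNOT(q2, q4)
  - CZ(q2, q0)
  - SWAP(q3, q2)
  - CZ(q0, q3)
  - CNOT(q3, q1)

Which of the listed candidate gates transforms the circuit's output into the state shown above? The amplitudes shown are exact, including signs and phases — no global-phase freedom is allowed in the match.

The applied gate was SWAP(q3, q2).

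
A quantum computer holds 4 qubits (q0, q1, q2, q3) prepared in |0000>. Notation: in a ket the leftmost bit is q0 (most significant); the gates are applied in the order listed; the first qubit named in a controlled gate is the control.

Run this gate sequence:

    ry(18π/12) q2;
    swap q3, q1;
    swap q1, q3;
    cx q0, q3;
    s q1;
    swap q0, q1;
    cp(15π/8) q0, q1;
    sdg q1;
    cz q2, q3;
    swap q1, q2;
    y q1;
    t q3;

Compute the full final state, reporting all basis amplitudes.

After the circuit, the state carries amplitude -sqrt(2)*I/2 on |0000>, -sqrt(2)*I/2 on |0100>, and 0 on every other basis state.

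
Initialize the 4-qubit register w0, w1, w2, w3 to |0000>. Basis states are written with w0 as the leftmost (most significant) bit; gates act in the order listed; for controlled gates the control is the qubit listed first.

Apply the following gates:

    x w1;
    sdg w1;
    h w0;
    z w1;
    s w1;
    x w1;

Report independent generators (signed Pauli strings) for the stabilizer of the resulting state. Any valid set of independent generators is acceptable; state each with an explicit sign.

The stabilizer group can be generated by +XIII, +IZII, +IIZI, +IIIZ, among other valid generating sets.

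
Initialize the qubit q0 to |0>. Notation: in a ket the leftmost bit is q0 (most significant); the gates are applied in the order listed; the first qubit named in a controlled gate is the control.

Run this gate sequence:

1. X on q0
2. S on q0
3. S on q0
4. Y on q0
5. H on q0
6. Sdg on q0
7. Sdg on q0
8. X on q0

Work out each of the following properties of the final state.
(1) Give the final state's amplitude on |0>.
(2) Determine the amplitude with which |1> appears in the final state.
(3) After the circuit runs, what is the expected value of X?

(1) The final state's coefficient on |0> equals -sqrt(2)*I/2.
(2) |1> carries amplitude sqrt(2)*I/2 in the final state.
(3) The observable X averages to -1.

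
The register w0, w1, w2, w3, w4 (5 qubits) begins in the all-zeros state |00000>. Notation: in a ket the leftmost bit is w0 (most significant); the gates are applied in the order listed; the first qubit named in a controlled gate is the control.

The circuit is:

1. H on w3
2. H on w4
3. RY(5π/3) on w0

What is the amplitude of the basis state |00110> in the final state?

The amplitude on |00110> is 0.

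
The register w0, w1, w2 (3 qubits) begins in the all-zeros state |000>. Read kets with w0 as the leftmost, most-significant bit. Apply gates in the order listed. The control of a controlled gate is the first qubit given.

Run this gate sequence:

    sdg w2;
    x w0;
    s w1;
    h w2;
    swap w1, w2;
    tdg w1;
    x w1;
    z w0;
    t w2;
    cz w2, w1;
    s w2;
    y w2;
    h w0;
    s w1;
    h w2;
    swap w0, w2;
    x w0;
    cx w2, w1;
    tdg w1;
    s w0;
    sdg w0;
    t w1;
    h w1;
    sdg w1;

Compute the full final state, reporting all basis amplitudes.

The resulting statevector has amplitude -1/4 + exp(I*pi/4)/4 on |000>, 1/4 - exp(I*pi/4)/4 on |001>, -I/4 - exp(3*I*pi/4)/4 on |010>, -I/4 - exp(3*I*pi/4)/4 on |011>, 1/4 - exp(I*pi/4)/4 on |100>, -1/4 + exp(I*pi/4)/4 on |101>, exp(3*I*pi/4)/4 + I/4 on |110>, exp(3*I*pi/4)/4 + I/4 on |111>.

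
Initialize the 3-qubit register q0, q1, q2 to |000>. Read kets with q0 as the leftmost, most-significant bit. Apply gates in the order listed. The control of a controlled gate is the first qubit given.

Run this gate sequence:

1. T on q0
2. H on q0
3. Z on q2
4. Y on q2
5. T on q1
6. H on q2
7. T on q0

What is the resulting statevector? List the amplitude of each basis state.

The resulting statevector has amplitude I/2 on |000>, -I/2 on |001>, 0 on |010>, 0 on |011>, exp(3*I*pi/4)/2 on |100>, -exp(3*I*pi/4)/2 on |101>, 0 on |110>, 0 on |111>.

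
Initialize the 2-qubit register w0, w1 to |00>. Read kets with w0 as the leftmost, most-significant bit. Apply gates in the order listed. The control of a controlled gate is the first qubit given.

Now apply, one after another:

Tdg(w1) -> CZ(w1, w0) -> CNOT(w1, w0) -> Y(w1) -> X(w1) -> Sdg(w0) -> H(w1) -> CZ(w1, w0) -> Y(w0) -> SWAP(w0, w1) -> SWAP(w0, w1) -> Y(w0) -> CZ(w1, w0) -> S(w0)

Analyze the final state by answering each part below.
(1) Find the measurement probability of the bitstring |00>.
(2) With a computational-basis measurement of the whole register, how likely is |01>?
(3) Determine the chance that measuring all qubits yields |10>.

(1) The probability of measuring |00> is 1/2. Key observation: steps 8-13 multiply out to the identity, so the circuit reduces to the remaining gates.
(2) The probability of measuring |01> is 1/2.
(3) The probability of measuring |10> is 0.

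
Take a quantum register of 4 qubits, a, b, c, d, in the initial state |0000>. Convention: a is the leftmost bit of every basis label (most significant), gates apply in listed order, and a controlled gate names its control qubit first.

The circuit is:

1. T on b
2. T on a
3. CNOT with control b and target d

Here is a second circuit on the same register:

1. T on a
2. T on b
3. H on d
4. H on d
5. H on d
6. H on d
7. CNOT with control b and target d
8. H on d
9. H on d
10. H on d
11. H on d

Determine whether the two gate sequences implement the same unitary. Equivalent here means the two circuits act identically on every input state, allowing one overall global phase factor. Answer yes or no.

Yes — the two circuits implement the same unitary up to a global phase.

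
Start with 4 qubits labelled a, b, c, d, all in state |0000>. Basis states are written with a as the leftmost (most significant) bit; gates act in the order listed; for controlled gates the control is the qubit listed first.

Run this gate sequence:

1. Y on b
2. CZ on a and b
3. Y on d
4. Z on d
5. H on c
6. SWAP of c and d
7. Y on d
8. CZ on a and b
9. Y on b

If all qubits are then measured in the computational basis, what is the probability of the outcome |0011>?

A full measurement returns |0011> with probability 1/2.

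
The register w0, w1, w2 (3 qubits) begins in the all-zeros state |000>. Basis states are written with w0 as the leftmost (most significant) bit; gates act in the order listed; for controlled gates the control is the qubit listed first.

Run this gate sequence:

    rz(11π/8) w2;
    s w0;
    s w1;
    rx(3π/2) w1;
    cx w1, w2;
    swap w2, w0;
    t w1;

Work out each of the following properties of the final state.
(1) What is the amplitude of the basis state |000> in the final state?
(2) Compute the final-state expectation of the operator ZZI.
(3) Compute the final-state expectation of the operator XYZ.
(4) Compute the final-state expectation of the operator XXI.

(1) The final state's coefficient on |000> equals sqrt(2)*exp(5*I*pi/16)/2.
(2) In the final state, ZZI has expectation 1.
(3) The observable XYZ averages to sqrt(2)/2.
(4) In the final state, XXI has expectation -sqrt(2)/2.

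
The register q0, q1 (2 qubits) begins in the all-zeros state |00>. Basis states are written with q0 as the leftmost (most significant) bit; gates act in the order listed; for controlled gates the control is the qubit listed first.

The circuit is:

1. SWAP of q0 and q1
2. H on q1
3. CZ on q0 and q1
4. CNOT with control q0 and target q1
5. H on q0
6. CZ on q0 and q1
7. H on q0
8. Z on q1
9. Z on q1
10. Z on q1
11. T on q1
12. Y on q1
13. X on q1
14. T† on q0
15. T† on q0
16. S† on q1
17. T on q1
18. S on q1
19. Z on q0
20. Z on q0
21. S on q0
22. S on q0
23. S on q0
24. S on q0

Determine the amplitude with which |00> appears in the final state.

|00> carries amplitude sqrt(2)*I/2 in the final state. Key observation: the block from step 21 through step 24 cancels to the identity and can be dropped.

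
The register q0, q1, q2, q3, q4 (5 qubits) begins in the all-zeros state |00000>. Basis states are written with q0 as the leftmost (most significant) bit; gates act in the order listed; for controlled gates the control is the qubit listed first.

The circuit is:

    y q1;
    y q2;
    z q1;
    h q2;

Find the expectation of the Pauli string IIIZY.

The expectation value of IIIZY is 0.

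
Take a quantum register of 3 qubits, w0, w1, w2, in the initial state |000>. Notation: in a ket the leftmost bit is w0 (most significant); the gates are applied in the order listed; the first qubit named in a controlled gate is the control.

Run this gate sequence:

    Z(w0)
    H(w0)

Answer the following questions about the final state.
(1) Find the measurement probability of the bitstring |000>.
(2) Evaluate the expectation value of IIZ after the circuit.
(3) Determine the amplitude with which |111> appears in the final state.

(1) A full measurement returns |000> with probability 1/2.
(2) The expectation value of IIZ is 1.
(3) |111> carries amplitude 0 in the final state.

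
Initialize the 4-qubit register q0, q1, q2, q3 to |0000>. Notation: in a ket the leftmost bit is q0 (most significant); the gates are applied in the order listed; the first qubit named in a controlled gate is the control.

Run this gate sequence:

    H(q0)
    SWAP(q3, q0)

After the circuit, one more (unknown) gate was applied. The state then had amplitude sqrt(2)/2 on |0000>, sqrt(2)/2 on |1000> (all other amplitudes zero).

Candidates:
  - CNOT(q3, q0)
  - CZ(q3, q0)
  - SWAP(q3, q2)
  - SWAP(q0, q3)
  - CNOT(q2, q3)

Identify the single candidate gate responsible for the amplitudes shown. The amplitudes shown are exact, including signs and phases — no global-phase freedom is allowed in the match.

The applied gate was SWAP(q0, q3).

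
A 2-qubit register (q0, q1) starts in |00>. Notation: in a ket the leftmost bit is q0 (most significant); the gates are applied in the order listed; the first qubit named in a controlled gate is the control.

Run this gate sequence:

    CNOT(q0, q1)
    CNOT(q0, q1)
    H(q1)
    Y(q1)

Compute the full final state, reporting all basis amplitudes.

The resulting statevector has amplitude -sqrt(2)*I/2 on |00>, sqrt(2)*I/2 on |01>, 0 on |10>, 0 on |11>. Key observation: gates 1-2 undo each other exactly, leaving only the rest of the circuit to track.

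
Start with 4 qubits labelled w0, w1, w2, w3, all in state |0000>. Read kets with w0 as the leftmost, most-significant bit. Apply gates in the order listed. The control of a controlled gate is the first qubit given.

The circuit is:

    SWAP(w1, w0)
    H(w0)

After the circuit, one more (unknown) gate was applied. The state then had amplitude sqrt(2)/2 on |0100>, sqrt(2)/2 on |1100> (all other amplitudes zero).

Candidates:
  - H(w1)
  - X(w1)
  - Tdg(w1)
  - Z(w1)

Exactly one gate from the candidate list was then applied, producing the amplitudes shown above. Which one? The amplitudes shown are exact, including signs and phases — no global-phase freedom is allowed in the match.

The applied gate was X(w1).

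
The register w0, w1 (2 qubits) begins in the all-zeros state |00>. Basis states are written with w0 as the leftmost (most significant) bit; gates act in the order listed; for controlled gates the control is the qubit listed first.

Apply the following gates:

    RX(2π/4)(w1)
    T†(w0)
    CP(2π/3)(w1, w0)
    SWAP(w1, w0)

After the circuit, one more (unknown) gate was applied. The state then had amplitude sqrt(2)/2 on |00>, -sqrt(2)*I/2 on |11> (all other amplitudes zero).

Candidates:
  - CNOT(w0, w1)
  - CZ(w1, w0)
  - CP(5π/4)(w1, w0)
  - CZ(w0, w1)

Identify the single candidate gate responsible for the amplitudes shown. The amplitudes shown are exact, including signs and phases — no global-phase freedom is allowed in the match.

It was CNOT(w0, w1) that produced the state shown.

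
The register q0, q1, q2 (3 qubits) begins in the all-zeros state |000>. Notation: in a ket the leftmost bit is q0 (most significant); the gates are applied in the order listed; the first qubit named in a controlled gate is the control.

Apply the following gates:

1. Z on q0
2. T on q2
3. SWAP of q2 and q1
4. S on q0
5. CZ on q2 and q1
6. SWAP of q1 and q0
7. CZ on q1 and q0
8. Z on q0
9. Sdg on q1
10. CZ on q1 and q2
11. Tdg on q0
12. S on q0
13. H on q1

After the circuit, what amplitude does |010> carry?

The amplitude on |010> is sqrt(2)/2.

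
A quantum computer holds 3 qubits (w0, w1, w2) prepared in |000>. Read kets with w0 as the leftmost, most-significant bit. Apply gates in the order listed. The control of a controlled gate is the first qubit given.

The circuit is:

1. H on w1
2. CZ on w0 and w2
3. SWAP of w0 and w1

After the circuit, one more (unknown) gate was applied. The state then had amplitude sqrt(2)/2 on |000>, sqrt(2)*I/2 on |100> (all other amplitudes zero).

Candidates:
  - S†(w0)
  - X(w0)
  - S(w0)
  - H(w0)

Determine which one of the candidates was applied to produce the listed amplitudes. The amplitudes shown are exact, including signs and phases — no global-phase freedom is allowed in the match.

The applied gate was S(w0).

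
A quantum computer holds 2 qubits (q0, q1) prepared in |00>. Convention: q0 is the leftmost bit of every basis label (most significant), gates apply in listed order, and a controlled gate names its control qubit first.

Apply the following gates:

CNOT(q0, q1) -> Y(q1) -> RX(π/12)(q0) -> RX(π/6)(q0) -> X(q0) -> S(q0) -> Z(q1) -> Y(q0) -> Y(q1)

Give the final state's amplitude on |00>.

|00> carries amplitude sqrt(2)*(-sqrt(sqrt(2) + 2) - sqrt(2 - sqrt(2)))/4 in the final state.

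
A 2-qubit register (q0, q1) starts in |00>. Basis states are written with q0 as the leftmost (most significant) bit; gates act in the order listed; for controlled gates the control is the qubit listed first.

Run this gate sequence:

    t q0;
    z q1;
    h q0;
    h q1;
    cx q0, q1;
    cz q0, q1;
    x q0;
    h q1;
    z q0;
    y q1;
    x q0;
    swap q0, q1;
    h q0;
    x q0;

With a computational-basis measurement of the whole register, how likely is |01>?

The probability of measuring |01> is 1/4.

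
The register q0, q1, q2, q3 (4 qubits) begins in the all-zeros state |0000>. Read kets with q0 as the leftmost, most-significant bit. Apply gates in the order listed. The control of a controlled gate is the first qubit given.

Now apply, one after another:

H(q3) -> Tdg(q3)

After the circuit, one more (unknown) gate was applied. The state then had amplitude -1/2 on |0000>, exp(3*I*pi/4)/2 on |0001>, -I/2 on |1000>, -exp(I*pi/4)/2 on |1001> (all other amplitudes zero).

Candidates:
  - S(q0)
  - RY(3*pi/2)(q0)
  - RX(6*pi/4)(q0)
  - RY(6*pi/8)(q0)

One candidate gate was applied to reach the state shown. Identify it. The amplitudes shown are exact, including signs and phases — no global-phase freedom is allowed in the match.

It was RX(6*pi/4)(q0) that produced the state shown.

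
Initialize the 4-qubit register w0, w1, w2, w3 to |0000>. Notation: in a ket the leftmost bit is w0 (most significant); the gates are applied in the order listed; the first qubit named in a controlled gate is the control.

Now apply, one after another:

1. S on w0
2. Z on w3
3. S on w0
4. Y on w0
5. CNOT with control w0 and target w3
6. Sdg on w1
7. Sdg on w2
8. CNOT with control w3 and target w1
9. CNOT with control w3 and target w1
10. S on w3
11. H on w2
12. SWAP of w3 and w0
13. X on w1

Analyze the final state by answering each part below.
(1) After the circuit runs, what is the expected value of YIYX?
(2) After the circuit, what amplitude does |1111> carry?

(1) In the final state, YIYX has expectation 0.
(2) The amplitude on |1111> is -sqrt(2)/2.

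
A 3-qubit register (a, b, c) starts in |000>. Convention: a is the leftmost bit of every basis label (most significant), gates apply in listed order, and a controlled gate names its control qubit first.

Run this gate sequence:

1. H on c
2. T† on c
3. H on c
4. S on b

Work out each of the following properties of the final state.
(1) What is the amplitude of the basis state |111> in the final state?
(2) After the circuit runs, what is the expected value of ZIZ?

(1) The final state's coefficient on |111> equals 0.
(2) The observable ZIZ averages to sqrt(2)/2.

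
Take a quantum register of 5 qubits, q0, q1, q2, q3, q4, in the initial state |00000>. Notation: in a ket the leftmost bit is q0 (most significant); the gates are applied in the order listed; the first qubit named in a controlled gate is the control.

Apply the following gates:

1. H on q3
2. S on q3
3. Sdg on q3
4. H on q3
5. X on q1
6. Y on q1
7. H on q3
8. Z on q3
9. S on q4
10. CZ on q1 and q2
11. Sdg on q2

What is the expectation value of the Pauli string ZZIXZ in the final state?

The observable ZZIXZ averages to -1. Key observation: the block from step 1 through step 4 cancels to the identity and can be dropped.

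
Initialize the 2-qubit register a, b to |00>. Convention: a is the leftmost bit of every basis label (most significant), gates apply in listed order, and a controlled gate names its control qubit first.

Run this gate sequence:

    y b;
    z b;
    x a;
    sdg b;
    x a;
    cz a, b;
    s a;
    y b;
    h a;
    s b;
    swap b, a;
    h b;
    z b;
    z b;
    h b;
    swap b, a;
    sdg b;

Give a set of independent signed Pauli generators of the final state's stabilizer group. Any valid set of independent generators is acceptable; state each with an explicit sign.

One valid set of independent stabilizer generators is +XI, +IZ (any independent generating set of the same group is equally correct).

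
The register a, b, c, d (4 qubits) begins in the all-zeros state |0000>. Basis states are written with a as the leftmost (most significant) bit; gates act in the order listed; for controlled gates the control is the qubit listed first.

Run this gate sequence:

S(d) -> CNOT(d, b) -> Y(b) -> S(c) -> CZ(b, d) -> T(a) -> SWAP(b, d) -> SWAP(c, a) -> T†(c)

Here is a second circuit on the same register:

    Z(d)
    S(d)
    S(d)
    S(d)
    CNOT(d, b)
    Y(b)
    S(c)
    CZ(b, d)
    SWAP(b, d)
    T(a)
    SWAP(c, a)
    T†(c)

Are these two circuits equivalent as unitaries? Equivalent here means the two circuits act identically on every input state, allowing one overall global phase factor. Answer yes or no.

Yes, they are equivalent — the unitaries differ by at most a global phase.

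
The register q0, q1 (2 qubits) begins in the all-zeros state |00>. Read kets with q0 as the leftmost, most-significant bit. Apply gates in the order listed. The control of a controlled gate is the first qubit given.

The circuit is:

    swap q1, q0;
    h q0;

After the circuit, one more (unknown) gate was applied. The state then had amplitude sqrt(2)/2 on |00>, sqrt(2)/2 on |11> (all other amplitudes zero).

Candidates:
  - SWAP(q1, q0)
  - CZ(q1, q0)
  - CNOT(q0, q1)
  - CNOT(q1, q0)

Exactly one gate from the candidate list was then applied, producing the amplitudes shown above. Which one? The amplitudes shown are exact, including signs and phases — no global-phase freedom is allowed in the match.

The applied gate was CNOT(q0, q1).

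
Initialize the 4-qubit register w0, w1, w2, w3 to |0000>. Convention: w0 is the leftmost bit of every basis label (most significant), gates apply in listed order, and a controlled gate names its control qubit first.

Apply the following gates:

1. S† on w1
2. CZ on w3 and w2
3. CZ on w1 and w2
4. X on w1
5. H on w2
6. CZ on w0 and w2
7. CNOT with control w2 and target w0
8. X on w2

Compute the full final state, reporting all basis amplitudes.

After the circuit, the state carries amplitude sqrt(2)/2 on |0110>, sqrt(2)/2 on |1100>, and 0 on every other basis state.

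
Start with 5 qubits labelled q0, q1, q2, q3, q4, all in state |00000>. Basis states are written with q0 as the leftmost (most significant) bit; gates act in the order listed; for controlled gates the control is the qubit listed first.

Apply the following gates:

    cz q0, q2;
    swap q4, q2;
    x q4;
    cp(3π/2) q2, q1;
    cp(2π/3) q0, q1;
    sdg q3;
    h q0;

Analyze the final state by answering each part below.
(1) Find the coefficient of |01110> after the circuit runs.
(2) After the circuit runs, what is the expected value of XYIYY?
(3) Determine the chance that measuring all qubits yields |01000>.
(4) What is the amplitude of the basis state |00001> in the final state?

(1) |01110> carries amplitude 0 in the final state.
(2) The expectation value of XYIYY is 0.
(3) The probability of measuring |01000> is 0.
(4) The amplitude on |00001> is sqrt(2)/2.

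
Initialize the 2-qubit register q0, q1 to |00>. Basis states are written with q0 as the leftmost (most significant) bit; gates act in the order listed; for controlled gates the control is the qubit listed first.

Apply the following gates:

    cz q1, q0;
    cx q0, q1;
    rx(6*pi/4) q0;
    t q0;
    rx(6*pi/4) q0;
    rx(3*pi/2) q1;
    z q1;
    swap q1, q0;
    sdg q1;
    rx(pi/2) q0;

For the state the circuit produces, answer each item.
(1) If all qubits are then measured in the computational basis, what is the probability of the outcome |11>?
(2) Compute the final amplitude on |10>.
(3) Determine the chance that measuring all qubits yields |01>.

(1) The probability of measuring |11> is sqrt(2)/4 + 1/2.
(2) The final state's coefficient on |10> equals -exp(3*I*pi/4)/2 + I/2.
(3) The probability of measuring |01> is 0.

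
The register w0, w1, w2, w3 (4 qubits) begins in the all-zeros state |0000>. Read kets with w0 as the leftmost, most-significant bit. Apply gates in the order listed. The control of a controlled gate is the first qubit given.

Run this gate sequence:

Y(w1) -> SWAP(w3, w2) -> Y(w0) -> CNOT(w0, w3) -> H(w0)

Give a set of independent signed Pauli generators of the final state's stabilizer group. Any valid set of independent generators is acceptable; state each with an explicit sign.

One valid set of independent stabilizer generators is -XIII, -IZII, +IIZI, -IIIZ (any independent generating set of the same group is equally correct).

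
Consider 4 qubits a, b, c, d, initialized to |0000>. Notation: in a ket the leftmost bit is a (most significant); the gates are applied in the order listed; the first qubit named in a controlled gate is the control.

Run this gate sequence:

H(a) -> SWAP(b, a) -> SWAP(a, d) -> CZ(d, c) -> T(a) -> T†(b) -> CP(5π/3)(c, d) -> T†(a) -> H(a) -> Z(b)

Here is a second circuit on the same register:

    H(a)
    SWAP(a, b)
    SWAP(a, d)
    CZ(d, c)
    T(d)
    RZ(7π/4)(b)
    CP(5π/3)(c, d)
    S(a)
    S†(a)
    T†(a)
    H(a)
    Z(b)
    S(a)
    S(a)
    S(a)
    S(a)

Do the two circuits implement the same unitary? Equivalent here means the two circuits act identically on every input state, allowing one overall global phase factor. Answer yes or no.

No — the two circuits implement different unitaries, even allowing a global phase.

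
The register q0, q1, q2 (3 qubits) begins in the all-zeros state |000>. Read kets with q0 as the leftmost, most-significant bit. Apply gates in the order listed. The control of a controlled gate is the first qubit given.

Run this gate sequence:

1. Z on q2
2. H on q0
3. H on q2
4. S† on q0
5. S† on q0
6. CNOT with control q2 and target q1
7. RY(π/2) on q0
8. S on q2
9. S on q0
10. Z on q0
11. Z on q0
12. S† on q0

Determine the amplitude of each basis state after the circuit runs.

The final amplitudes are sqrt(2)/2 on |000>, sqrt(2)*I/2 on |011>, and 0 on every other basis state.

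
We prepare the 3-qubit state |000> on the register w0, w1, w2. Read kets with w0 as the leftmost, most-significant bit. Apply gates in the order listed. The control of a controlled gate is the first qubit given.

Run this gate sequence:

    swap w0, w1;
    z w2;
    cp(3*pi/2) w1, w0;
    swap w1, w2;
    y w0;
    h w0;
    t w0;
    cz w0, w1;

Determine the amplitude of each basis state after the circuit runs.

The resulting statevector has amplitude sqrt(2)*I/2 on |000>, -sqrt(2)*exp(3*I*pi/4)/2 on |100>, and 0 on every other basis state.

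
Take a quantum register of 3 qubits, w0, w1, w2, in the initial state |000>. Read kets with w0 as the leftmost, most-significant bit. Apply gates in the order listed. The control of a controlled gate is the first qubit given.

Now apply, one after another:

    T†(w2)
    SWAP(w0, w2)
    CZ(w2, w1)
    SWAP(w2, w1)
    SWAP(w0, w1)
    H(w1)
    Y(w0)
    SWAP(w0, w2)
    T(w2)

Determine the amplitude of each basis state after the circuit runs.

The resulting statevector has amplitude sqrt(2)*exp(3*I*pi/4)/2 on |001>, sqrt(2)*exp(3*I*pi/4)/2 on |011>, and 0 on every other basis state.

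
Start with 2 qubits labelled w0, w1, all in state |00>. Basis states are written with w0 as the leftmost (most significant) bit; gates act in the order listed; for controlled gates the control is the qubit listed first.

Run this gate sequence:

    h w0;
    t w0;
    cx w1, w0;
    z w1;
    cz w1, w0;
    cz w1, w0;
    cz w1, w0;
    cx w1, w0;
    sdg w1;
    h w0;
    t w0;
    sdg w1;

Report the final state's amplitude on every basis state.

After the circuit, the state carries amplitude 1/2 + exp(I*pi/4)/2 on |00>, 0 on |01>, -I/2 + exp(I*pi/4)/2 on |10>, 0 on |11>. Key observation: the block from step 6 through step 7 cancels to the identity and can be dropped.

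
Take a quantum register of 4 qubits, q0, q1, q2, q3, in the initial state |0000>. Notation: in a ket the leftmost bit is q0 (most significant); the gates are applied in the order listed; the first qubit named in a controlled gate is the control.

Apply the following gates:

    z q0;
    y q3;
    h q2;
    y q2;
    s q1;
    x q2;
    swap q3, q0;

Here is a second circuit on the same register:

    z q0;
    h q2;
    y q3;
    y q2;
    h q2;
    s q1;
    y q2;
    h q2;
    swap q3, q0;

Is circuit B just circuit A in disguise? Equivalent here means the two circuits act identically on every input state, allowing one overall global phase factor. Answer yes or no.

No, they are not equivalent — no single phase factor reconciles the two unitaries.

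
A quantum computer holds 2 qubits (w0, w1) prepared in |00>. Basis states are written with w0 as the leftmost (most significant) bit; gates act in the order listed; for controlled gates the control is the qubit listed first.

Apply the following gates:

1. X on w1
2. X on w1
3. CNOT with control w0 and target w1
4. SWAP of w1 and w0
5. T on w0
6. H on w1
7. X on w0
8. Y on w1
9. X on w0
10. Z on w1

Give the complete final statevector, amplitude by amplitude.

The resulting statevector has amplitude -sqrt(2)*I/2 on |00>, -sqrt(2)*I/2 on |01>, 0 on |10>, 0 on |11>.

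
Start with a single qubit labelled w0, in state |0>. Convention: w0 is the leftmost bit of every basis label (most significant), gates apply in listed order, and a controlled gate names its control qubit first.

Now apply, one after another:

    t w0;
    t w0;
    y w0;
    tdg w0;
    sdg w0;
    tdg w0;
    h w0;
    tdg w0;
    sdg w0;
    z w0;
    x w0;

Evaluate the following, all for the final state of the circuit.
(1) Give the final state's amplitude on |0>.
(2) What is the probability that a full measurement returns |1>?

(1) |0> carries amplitude sqrt(2)*exp(3*I*pi/4)/2 in the final state.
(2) Outcome |1> occurs with probability 1/2.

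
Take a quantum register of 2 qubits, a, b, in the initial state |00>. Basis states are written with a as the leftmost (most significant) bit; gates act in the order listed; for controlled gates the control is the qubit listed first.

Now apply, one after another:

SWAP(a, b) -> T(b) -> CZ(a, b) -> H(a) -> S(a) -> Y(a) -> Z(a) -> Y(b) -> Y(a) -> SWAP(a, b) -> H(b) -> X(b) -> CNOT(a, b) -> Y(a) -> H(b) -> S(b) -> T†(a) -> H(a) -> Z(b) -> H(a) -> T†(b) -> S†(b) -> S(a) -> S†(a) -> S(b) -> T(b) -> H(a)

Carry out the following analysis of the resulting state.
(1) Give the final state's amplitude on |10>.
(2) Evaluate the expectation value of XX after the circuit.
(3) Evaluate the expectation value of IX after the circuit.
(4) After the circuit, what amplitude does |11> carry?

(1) The amplitude on |10> is -1/2.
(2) The observable XX averages to -1.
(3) In the final state, IX has expectation -1.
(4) The amplitude on |11> is 1/2.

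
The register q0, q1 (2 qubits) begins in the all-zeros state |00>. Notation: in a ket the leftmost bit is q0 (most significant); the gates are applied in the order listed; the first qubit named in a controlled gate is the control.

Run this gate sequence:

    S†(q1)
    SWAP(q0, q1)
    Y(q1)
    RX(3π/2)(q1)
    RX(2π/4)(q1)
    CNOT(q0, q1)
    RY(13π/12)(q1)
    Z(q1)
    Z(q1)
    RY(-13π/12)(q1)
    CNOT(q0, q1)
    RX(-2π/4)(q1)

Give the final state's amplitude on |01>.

The amplitude on |01> is -sqrt(2)*I/2. Key observation: gates 5-12 undo each other exactly, leaving only the rest of the circuit to track.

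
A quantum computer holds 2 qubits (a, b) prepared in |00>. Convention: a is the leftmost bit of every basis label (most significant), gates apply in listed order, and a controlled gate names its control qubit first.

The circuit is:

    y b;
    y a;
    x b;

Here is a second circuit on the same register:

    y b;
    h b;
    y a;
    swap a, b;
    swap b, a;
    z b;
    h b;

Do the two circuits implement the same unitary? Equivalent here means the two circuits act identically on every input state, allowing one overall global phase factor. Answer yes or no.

Yes — the two circuits implement the same unitary up to a global phase.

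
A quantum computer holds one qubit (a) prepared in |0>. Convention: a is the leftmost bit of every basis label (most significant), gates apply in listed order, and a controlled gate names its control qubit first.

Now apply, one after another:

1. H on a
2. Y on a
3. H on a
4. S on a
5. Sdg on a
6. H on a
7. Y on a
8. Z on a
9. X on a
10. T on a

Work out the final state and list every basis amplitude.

The resulting statevector has amplitude -sqrt(2)/2 on |0>, sqrt(2)*exp(I*pi/4)/2 on |1>.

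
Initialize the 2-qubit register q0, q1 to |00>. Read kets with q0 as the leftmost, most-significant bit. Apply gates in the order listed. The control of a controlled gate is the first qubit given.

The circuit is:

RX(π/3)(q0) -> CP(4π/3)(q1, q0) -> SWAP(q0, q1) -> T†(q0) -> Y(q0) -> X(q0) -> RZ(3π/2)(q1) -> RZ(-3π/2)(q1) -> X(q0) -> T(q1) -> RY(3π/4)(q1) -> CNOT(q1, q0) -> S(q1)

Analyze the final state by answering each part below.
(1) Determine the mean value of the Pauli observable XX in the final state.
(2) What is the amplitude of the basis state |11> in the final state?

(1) In the final state, XX has expectation sqrt(6)/4.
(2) The final state's coefficient on |11> equals 0.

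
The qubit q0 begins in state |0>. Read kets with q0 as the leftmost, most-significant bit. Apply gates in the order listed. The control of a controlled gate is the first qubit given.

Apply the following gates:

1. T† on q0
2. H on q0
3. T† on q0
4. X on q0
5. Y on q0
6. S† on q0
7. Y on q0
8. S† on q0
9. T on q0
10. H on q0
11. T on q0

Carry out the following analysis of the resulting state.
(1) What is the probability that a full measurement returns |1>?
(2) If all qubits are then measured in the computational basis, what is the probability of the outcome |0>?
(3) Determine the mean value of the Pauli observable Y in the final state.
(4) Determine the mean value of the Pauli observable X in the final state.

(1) The probability of measuring |1> is 1/2.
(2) The probability of measuring |0> is 1/2.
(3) In the final state, Y has expectation -sqrt(2)/2.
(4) The observable X averages to sqrt(2)/2.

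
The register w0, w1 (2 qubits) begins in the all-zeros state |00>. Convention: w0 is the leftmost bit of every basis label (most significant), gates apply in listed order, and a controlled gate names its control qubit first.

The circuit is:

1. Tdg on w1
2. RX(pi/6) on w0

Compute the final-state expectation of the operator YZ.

The expectation value of YZ is -1/2.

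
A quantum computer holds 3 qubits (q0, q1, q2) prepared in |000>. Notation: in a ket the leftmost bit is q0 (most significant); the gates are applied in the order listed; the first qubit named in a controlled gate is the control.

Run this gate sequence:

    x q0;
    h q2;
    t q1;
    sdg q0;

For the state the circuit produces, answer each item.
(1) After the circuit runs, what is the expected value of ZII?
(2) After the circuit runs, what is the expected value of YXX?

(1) The observable ZII averages to -1.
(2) The expectation value of YXX is 0.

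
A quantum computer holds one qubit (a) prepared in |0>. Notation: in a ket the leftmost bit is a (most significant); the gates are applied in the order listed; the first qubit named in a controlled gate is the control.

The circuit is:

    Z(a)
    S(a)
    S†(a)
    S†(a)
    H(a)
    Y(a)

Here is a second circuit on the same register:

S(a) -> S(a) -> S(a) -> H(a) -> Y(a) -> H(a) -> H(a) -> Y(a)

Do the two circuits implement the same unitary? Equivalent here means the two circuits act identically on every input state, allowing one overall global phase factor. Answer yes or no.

No: there is an input state on which the two circuits produce genuinely different outputs (not merely differing by a phase).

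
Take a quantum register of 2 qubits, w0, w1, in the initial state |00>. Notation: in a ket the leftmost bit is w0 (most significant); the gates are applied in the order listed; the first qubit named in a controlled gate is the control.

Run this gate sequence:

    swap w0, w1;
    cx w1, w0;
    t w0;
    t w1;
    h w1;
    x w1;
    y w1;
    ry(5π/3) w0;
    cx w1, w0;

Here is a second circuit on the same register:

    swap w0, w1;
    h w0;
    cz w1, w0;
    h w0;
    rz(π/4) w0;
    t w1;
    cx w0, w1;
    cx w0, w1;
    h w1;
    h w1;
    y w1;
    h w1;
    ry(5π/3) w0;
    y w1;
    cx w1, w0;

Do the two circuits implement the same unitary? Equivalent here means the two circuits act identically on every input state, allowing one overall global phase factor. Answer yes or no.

No — the two circuits implement different unitaries, even allowing a global phase.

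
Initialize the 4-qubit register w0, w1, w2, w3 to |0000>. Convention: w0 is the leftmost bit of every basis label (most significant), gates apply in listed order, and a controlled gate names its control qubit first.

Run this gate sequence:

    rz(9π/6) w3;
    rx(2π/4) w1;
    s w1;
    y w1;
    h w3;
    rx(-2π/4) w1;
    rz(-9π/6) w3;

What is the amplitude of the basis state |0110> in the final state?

The final state's coefficient on |0110> equals 0.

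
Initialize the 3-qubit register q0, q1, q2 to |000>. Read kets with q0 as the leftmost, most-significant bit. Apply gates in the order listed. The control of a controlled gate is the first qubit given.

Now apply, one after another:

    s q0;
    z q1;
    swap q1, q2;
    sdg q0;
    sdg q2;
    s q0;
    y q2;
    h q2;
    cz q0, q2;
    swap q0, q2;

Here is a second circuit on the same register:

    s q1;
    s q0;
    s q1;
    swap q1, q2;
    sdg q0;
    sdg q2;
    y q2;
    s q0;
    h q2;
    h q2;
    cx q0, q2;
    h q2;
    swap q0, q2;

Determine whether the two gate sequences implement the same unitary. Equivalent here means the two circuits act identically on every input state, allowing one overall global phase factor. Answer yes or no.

Yes — the two circuits implement the same unitary up to a global phase.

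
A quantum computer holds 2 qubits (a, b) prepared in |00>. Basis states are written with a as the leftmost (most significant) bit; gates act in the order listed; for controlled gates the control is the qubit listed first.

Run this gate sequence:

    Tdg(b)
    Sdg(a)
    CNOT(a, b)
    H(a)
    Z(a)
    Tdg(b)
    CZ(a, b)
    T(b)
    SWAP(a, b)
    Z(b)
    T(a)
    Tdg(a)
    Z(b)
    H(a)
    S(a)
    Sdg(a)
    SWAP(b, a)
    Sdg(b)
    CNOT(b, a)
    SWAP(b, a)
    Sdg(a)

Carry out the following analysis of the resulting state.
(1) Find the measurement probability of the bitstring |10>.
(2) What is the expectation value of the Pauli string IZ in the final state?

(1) The probability of measuring |10> is 1/4.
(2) The observable IZ averages to 0.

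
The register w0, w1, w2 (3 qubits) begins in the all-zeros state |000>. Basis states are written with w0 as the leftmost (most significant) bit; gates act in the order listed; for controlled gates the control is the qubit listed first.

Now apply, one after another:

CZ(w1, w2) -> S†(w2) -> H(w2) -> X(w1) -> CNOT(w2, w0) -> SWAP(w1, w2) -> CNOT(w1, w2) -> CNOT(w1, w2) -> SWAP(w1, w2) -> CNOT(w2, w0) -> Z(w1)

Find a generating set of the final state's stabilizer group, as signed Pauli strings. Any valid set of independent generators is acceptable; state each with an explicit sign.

The stabilizer group can be generated by +IIX, +ZII, -IZI, among other valid generating sets. Key observation: the block from step 5 through step 10 cancels to the identity and can be dropped.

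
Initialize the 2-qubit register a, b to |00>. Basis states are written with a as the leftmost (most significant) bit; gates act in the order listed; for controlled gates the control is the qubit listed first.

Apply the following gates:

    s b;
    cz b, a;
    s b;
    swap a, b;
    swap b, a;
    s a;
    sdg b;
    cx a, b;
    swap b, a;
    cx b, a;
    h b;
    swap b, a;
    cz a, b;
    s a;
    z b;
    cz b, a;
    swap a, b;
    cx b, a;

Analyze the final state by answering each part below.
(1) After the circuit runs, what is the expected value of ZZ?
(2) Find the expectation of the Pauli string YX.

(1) The expectation value of ZZ is 1.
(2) The expectation value of YX is 1.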